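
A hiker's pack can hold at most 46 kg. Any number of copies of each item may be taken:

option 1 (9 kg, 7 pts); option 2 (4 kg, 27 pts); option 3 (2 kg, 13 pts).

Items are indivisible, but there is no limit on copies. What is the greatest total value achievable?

310 pts

Best value-per-unit is option 2 at 27/4; filling with it alone gives 11×27 = 297.
Optimal mix: 11×option 2 + 1×option 3 → weight 46, value 310.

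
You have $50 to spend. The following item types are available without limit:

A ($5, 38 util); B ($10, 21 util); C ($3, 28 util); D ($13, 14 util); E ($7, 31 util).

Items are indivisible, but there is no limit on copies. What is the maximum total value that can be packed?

458 util

Best value-per-unit is C at 28/3; filling with it alone gives 16×28 = 448.
Optimal mix: 1×A + 15×C → cost 50, value 458.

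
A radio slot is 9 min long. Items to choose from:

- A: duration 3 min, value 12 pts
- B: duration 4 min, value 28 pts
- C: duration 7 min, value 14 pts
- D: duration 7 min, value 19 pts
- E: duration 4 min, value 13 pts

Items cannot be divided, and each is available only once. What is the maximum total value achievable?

41 pts

Check high-value combinations within 9 min:
- B+E: duration 4+4=8, value 28+13=41
- A+B: duration 3+4=7, value 12+28=40
- B: duration 4, value 28
- A+E: duration 3+4=7, value 12+13=25
Best: 41 pts.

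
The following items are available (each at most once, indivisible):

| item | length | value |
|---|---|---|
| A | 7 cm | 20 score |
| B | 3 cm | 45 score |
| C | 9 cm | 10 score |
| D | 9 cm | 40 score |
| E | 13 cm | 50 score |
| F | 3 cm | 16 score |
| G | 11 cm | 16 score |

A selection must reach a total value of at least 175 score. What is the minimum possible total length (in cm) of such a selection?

Subsets with value ≥ 175, sorted by total length:
- A+B+C+D+E+F: length 44, value 181
- A+B+D+E+F+G: length 46, value 187
- B+C+D+E+F+G: length 48, value 177
- A+B+C+D+E+G: length 52, value 181
Minimum length: 44 cm.

44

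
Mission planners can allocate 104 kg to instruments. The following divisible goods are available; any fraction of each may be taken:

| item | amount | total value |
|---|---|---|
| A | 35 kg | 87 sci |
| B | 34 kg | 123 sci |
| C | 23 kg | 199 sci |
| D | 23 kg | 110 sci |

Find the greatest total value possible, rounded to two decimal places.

491.66

Take in order of value per unit:
- C (199/23 per unit): all 23 → value 199, running total 199.00
- D (110/23 per unit): all 23 → value 110, running total 309.00
- B (123/34 per unit): all 34 → value 123, running total 432.00
- A (87/35 per unit): 24 of 35 → value 24×87/35 = 59.6571, running total 491.66
Total 491.66.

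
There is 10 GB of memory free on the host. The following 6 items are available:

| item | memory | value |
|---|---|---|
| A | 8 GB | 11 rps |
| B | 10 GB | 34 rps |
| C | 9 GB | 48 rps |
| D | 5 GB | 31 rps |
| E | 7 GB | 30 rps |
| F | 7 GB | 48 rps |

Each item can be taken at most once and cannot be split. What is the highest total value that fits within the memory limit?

Check high-value combinations within 10 GB:
- F: memory 7, value 48
- C: memory 9, value 48
- B: memory 10, value 34
- D: memory 5, value 31
- E: memory 7, value 30
Best: 48 rps.

48 rps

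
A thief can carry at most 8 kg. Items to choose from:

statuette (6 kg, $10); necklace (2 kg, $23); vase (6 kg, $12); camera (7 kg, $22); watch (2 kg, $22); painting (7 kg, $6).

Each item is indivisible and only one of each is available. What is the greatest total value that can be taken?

$45

Check high-value combinations within 8 kg:
- necklace+watch: weight 2+2=4, value 23+22=45
- necklace+vase: weight 2+6=8, value 23+12=35
- vase+watch: weight 6+2=8, value 12+22=34
Best: $45.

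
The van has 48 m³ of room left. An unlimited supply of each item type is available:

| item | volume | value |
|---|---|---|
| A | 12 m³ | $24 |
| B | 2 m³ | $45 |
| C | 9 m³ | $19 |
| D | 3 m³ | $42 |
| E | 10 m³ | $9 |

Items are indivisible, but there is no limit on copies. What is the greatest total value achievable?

$1080

Best value-per-unit is B at 45/2, and filling with it alone uses volume 24×2=48. No mix of the others beats 24×45 = 1080.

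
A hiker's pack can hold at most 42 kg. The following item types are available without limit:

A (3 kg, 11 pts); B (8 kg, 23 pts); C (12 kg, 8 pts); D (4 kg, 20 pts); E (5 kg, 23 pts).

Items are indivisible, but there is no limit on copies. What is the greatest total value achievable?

206 pts

Best value-per-unit is D at 20/4; filling with it alone gives 10×20 = 200.
Optimal mix: 8×D + 2×E → weight 42, value 206.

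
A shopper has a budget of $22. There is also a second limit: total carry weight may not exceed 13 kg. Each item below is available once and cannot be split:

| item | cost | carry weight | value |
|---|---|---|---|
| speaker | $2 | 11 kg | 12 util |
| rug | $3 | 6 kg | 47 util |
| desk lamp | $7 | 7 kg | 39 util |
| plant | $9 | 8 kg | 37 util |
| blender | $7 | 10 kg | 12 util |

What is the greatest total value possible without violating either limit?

Feasible sets respecting both limits:
- rug+desk lamp: cost 10, carry weight 13, value 86
- rug: cost 3, carry weight 6, value 47
- desk lamp: cost 7, carry weight 7, value 39
Best: 86 util.

86 util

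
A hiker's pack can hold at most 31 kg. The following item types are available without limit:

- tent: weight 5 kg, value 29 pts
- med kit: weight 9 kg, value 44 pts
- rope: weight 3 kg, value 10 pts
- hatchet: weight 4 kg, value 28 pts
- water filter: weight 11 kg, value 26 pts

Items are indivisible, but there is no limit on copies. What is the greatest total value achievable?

206 pts

Best value-per-unit is hatchet at 28/4; filling with it alone gives 7×28 = 196.
Optimal mix: 1×rope + 7×hatchet → weight 31, value 206.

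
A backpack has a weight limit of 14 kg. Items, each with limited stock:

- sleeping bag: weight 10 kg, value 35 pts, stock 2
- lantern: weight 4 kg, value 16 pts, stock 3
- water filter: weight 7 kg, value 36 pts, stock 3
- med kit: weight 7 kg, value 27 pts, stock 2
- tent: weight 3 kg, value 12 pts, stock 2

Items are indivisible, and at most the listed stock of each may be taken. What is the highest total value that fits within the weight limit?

72 pts

Top feasible selections:
- 2×water filter: weight 14, value 72
- 1×lantern + 1×water filter + 1×tent: weight 14, value 64
Best: 72 pts.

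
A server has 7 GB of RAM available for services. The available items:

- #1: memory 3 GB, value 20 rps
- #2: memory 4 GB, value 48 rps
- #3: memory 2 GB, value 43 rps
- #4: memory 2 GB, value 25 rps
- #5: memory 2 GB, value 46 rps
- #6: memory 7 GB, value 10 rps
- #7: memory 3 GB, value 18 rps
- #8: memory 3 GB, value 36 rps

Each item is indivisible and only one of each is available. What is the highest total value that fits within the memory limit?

Check high-value combinations within 7 GB:
- #3+#5+#8: memory 2+2+3=7, value 43+46+36=125
- #3+#4+#5: memory 2+2+2=6, value 43+25+46=114
- #1+#3+#5: memory 3+2+2=7, value 20+43+46=109
- #3+#5+#7: memory 2+2+3=7, value 43+46+18=107
Best: 125 rps.

125 rps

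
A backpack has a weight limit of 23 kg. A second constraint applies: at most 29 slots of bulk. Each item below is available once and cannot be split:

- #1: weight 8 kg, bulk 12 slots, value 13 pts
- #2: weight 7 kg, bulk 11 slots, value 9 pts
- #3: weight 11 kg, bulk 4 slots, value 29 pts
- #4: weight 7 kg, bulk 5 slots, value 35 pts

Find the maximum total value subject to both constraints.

Feasible sets respecting both limits:
- #3+#4: weight 18, bulk 9, value 64
- #1+#2+#4: weight 22, bulk 28, value 57
- #1+#4: weight 15, bulk 17, value 48
- #2+#4: weight 14, bulk 16, value 44
Best: 64 pts.

64 pts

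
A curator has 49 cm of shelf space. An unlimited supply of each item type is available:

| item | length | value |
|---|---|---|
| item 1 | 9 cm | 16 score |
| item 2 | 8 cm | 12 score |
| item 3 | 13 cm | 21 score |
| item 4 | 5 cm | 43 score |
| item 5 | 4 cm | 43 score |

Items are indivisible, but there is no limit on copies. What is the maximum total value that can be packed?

516 score

Best value-per-unit is item 5 at 43/4; filling with it alone gives 12×43 = 516.
Optimal mix: 1×item 4 + 11×item 5 → length 49, value 516.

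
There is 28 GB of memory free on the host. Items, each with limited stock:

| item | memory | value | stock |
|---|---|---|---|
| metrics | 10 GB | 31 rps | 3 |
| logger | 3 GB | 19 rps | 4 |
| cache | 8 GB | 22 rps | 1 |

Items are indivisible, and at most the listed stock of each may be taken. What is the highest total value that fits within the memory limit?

110 rps

Top feasible selections:
- 1×metrics + 3×logger + 1×cache: memory 27, value 110
- 1×metrics + 4×logger: memory 22, value 107
- 2×metrics + 2×logger: memory 26, value 100
Best: 110 rps.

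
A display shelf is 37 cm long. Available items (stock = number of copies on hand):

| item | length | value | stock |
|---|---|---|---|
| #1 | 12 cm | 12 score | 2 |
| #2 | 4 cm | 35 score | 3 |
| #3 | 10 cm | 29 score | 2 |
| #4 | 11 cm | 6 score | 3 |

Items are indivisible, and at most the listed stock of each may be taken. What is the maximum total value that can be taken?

Top feasible selections:
- 3×#2 + 2×#3: length 32, value 163
- 1×#1 + 3×#2 + 1×#3: length 34, value 146
Best: 163 score.

163 score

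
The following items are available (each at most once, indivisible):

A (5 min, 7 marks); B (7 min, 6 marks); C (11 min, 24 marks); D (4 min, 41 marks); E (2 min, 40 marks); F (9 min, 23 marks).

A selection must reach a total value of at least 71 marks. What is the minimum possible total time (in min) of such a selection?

6

Subsets with value ≥ 71, sorted by total time:
- D+E: time 6, value 81
- A+D+E: time 11, value 88
Minimum time: 6 min.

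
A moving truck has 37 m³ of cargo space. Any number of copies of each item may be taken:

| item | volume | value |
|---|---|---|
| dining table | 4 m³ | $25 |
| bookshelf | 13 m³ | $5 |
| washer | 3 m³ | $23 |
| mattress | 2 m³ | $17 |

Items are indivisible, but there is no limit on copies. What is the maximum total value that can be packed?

Best value-per-unit is mattress at 17/2; filling with it alone gives 18×17 = 306.
Optimal mix: 1×washer + 17×mattress → volume 37, value 312.

$312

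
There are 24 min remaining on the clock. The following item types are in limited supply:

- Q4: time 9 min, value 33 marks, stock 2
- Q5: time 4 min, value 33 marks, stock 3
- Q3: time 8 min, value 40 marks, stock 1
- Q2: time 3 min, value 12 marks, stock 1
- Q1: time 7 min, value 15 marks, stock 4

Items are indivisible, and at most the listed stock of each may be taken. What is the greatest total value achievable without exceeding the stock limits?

Top feasible selections:
- 3×Q5 + 1×Q3 + 1×Q2: time 23, value 151
- 1×Q4 + 3×Q5 + 1×Q2: time 24, value 144
Best: 151 marks.

151 marks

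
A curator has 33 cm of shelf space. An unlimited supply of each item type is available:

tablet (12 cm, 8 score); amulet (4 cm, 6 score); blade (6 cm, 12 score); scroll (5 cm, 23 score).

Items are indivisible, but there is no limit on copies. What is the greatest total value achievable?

Best value-per-unit is scroll at 23/5, and filling with it alone uses length 6×5=30. No mix of the others beats 6×23 = 138.

138 score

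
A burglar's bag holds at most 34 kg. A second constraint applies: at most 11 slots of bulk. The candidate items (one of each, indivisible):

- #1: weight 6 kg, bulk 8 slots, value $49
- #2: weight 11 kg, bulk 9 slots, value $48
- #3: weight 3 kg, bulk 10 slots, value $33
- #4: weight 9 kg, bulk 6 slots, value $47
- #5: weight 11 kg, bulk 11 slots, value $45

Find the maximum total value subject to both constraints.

$49

Feasible sets respecting both limits:
- #1: weight 6, bulk 8, value 49
- #2: weight 11, bulk 9, value 48
- #4: weight 9, bulk 6, value 47
Best: $49.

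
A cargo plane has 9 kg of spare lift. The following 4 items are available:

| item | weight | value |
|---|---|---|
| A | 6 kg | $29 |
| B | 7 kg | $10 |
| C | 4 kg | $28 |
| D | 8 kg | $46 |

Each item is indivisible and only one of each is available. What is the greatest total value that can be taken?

$46

This is a 0/1 knapsack; check combinations near the capacity.
- D: weight 8, value 46
- A: weight 6, value 29
- C: weight 4, value 28
- B: weight 7, value 10
Best: $46.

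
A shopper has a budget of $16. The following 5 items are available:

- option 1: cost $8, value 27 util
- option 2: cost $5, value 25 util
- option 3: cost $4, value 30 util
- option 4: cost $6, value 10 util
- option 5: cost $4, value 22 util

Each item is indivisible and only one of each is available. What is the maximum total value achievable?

Check high-value combinations within $16:
- option 1+option 3+option 5: cost 8+4+4=16, value 27+30+22=79
- option 2+option 3+option 5: cost 5+4+4=13, value 25+30+22=77
- option 2+option 3+option 4: cost 5+4+6=15, value 25+30+10=65
- option 3+option 4+option 5: cost 4+6+4=14, value 30+10+22=62
Best: 79 util.

79 util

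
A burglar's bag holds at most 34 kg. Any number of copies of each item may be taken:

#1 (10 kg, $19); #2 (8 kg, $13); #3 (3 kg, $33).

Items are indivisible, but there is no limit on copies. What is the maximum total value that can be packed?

Best value-per-unit is #3 at 33/3, and filling with it alone uses weight 11×3=33. No mix of the others beats 11×33 = 363.

$363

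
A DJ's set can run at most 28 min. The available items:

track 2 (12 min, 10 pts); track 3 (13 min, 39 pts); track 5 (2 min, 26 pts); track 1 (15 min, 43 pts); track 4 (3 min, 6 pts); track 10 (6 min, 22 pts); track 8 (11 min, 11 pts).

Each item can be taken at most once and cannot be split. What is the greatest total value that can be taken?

97 pts

Check high-value combinations within 28 min:
- track 5+track 1+track 4+track 10: duration 2+15+3+6=26, value 26+43+6+22=97
- track 3+track 5+track 4+track 10: duration 13+2+3+6=24, value 39+26+6+22=93
- track 5+track 1+track 10: duration 2+15+6=23, value 26+43+22=91
- track 3+track 5+track 10: duration 13+2+6=21, value 39+26+22=87
Best: 97 pts.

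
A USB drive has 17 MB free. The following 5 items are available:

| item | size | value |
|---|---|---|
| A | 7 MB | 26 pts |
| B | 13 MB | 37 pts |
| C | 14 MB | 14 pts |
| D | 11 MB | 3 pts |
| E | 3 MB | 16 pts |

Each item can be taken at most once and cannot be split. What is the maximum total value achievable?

53 pts

Check high-value combinations within 17 MB:
- B+E: size 13+3=16, value 37+16=53
- A+E: size 7+3=10, value 26+16=42
- B: size 13, value 37
- C+E: size 14+3=17, value 14+16=30
Best: 53 pts.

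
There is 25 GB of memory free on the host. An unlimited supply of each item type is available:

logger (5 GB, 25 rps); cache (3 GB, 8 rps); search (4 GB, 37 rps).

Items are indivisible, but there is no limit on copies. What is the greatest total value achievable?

Best value-per-unit is search at 37/4, and filling with it alone uses memory 6×4=24. No mix of the others beats 6×37 = 222.

222 rps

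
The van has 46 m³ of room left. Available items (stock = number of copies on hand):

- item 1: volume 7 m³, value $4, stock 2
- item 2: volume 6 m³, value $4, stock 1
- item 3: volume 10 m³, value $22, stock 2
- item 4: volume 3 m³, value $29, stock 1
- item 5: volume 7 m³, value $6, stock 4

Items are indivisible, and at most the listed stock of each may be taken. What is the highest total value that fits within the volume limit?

Best selections within volume 46 and stock limits:
- 2×item 3 + 1×item 4 + 3×item 5: volume 44, value 91
- 1×item 2 + 2×item 3 + 1×item 4 + 2×item 5: volume 43, value 89
- 1×item 1 + 2×item 3 + 1×item 4 + 2×item 5: volume 44, value 89
- 1×item 1 + 1×item 2 + 2×item 3 + 1×item 4 + 1×item 5: volume 43, value 87
Best: $91.

$91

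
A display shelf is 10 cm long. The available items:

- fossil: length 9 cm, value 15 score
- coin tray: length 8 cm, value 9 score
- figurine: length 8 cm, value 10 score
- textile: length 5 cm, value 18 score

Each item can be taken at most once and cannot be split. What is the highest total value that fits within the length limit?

18 score

Check high-value combinations within 10 cm:
- textile: length 5, value 18
- fossil: length 9, value 15
- figurine: length 8, value 10
- coin tray: length 8, value 9
Best: 18 score.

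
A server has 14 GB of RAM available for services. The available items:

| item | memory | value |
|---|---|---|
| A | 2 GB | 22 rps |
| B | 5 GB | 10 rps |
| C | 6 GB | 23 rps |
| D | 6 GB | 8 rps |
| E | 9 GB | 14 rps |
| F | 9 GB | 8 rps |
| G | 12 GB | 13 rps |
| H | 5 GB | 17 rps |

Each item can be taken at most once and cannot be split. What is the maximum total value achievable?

62 rps

Check high-value combinations within 14 GB:
- A+C+H: memory 2+6+5=13, value 22+23+17=62
- A+B+C: memory 2+5+6=13, value 22+10+23=55
- A+C+D: memory 2+6+6=14, value 22+23+8=53
- A+B+H: memory 2+5+5=12, value 22+10+17=49
Best: 62 rps.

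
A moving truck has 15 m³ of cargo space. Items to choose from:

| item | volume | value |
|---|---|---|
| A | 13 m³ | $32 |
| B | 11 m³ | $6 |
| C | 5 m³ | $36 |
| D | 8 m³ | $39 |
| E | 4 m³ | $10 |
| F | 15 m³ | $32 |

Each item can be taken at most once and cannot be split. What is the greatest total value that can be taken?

$75

This is a 0/1 knapsack; check combinations near the capacity.
- C+D: volume 5+8=13, value 36+39=75
- D+E: volume 8+4=12, value 39+10=49
- C+E: volume 5+4=9, value 36+10=46
Best: $75.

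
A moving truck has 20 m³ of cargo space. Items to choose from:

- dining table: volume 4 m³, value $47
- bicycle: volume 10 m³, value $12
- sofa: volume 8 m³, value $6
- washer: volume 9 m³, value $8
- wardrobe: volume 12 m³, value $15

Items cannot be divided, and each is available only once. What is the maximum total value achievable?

$62

This is a 0/1 knapsack; check combinations near the capacity.
- dining table+wardrobe: volume 4+12=16, value 47+15=62
- dining table+bicycle: volume 4+10=14, value 47+12=59
- dining table+washer: volume 4+9=13, value 47+8=55
- dining table+sofa: volume 4+8=12, value 47+6=53
Best: $62.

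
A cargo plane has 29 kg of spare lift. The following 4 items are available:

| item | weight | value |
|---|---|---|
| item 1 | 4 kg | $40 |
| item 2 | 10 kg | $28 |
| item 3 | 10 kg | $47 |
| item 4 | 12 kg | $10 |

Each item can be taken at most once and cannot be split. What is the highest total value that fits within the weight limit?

$115

Check high-value combinations within 29 kg:
- item 1+item 2+item 3: weight 4+10+10=24, value 40+28+47=115
- item 1+item 3+item 4: weight 4+10+12=26, value 40+47+10=97
- item 1+item 3: weight 4+10=14, value 40+47=87
- item 1+item 2+item 4: weight 4+10+12=26, value 40+28+10=78
- item 2+item 3: weight 10+10=20, value 28+47=75
Best: $115.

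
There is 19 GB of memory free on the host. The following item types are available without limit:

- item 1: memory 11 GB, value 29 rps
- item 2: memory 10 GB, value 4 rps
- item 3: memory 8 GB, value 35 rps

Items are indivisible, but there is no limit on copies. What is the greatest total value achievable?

Best value-per-unit is item 3 at 35/8, and filling with it alone uses memory 2×8=16. No mix of the others beats 2×35 = 70.

70 rps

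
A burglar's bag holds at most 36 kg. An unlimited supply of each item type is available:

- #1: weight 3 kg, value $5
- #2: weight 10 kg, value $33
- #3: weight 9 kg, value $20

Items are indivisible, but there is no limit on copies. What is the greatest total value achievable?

$109

Best value-per-unit is #2 at 33/10; filling with it alone gives 3×33 = 99.
Optimal mix: 2×#1 + 3×#2 → weight 36, value 109.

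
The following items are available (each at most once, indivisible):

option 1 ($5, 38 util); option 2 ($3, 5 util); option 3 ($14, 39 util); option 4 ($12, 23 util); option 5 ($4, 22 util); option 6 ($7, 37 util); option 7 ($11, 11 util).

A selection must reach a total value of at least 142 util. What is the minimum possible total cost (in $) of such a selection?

Subsets with value ≥ 142, sorted by total cost:
- option 1+option 3+option 5+option 6+option 7: cost 41, value 147
- option 1+option 2+option 3+option 4+option 6: cost 41, value 142
Minimum cost: 41 $.

41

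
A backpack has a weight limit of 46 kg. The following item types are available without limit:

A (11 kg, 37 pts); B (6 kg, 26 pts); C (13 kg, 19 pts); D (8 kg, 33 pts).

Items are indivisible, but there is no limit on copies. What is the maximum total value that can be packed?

196 pts

Best value-per-unit is B at 26/6; filling with it alone gives 7×26 = 182.
Optimal mix: 5×B + 2×D → weight 46, value 196.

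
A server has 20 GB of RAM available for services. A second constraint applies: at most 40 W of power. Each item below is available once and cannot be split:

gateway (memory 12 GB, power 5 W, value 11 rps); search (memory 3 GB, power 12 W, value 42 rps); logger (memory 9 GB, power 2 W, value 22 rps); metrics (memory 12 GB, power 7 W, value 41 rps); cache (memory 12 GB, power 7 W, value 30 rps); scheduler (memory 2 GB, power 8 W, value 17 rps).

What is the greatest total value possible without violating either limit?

100 rps

Feasible sets respecting both limits:
- search+metrics+scheduler: memory 17, power 27, value 100
- search+cache+scheduler: memory 17, power 27, value 89
- search+metrics: memory 15, power 19, value 83
Best: 100 rps.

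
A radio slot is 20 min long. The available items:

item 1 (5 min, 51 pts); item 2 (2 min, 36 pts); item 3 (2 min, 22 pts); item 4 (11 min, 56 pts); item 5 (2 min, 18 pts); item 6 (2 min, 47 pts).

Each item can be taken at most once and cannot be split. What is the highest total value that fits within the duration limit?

Check high-value combinations within 20 min:
- item 1+item 2+item 4+item 6: duration 5+2+11+2=20, value 51+36+56+47=190
- item 2+item 3+item 4+item 5+item 6: duration 2+2+11+2+2=19, value 36+22+56+18+47=179
- item 1+item 3+item 4+item 6: duration 5+2+11+2=20, value 51+22+56+47=176
Best: 190 pts.

190 pts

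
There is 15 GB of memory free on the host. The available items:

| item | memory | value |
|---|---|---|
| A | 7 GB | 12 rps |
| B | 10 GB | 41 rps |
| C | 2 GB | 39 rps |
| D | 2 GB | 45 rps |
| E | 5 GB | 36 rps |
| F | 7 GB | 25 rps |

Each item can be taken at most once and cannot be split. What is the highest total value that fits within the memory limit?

125 rps

Check high-value combinations within 15 GB:
- B+C+D: memory 10+2+2=14, value 41+39+45=125
- C+D+E: memory 2+2+5=9, value 39+45+36=120
- C+D+F: memory 2+2+7=11, value 39+45+25=109
Best: 125 rps.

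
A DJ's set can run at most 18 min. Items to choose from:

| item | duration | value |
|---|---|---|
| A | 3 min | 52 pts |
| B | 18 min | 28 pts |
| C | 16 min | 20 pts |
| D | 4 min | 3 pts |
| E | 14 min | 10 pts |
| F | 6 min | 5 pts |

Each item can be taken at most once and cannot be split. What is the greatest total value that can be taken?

Check high-value combinations within 18 min:
- A+E: duration 3+14=17, value 52+10=62
- A+D+F: duration 3+4+6=13, value 52+3+5=60
- A+F: duration 3+6=9, value 52+5=57
- A+D: duration 3+4=7, value 52+3=55
Best: 62 pts.

62 pts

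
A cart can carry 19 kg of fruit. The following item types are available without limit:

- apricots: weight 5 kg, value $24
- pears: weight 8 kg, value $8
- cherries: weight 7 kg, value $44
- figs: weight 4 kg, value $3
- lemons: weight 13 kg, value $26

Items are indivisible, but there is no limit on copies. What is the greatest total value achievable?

Best value-per-unit is cherries at 44/7; filling with it alone gives 2×44 = 88.
Optimal mix: 1×apricots + 2×cherries → weight 19, value 112.

$112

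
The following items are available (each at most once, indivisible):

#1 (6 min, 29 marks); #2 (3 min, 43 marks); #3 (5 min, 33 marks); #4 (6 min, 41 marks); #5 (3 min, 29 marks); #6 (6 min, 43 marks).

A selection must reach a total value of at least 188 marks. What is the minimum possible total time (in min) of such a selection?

Subsets with value ≥ 188, sorted by total time:
- #2+#3+#4+#5+#6: time 23, value 189
- #1+#2+#3+#4+#6: time 26, value 189
- #1+#2+#3+#4+#5+#6: time 29, value 218
Minimum time: 23 min.

23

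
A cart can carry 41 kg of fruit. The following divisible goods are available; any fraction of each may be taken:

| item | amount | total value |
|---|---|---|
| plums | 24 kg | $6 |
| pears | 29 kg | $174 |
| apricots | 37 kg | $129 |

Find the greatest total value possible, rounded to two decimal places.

215.84

Take in order of value per unit:
- pears (174/29 per unit): all 29 → value 174, running total 174.00
- apricots (129/37 per unit): 12 of 37 → value 12×129/37 = 41.8378, running total 215.84
Total 215.84.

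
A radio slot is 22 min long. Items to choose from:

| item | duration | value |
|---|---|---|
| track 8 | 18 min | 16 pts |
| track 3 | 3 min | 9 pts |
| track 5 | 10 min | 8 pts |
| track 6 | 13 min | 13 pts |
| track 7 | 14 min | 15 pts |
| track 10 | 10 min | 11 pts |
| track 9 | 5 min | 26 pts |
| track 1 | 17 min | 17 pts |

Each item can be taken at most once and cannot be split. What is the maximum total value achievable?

50 pts

Check high-value combinations within 22 min:
- track 3+track 7+track 9: duration 3+14+5=22, value 9+15+26=50
- track 3+track 6+track 9: duration 3+13+5=21, value 9+13+26=48
- track 3+track 10+track 9: duration 3+10+5=18, value 9+11+26=46
- track 3+track 5+track 9: duration 3+10+5=18, value 9+8+26=43
Best: 50 pts.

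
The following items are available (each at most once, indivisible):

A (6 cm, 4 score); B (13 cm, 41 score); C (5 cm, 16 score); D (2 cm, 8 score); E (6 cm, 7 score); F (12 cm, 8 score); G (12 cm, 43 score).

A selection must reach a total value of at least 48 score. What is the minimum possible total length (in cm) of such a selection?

14

Subsets with value ≥ 48, sorted by total length:
- D+G: length 14, value 51
- B+D: length 15, value 49
- C+G: length 17, value 59
- B+C: length 18, value 57
Minimum length: 14 cm.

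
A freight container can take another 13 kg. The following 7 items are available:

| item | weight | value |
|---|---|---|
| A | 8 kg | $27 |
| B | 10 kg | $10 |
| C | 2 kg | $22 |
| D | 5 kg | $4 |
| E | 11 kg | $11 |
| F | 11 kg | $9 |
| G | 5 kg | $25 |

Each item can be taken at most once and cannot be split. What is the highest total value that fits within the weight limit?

$52

Check high-value combinations within 13 kg:
- A+G: weight 8+5=13, value 27+25=52
- C+D+G: weight 2+5+5=12, value 22+4+25=51
- A+C: weight 8+2=10, value 27+22=49
Best: $52.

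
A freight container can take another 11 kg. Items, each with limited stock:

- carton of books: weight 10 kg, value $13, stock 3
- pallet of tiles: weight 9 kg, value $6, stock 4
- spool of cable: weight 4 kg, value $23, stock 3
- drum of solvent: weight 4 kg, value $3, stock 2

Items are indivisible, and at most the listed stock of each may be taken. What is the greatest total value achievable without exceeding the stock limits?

Top feasible selections:
- 2×spool of cable: weight 8, value 46
- 1×spool of cable + 1×drum of solvent: weight 8, value 26
Best: $46.

$46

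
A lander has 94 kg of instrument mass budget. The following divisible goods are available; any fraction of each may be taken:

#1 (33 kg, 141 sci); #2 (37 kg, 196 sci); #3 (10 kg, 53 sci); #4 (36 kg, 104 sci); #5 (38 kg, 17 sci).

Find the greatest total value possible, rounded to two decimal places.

430.44

Take in order of value per unit:
- #3 (53/10 per unit): all 10 → value 53, running total 53.00
- #2 (196/37 per unit): all 37 → value 196, running total 249.00
- #1 (141/33 per unit): all 33 → value 141, running total 390.00
- #4 (104/36 per unit): 14 of 36 → value 14×104/36 = 40.4444, running total 430.44
Total 430.44.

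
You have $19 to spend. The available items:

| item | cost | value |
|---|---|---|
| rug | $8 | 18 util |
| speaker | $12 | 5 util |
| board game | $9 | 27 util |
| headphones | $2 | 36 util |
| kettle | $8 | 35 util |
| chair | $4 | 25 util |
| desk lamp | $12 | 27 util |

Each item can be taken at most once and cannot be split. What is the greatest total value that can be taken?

Check high-value combinations within $19:
- board game+headphones+kettle: cost 9+2+8=19, value 27+36+35=98
- headphones+kettle+chair: cost 2+8+4=14, value 36+35+25=96
- rug+headphones+kettle: cost 8+2+8=18, value 18+36+35=89
- board game+headphones+chair: cost 9+2+4=15, value 27+36+25=88
Best: 98 util.

98 util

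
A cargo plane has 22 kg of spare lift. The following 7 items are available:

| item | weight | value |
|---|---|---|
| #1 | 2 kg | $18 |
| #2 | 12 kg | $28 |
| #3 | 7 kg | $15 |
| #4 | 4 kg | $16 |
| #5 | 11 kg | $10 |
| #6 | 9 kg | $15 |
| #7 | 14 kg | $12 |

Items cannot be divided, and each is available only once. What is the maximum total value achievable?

$64

This is a 0/1 knapsack; check combinations near the capacity.
- #1+#3+#4+#6: weight 2+7+4+9=22, value 18+15+16+15=64
- #1+#2+#4: weight 2+12+4=18, value 18+28+16=62
- #1+#2+#3: weight 2+12+7=21, value 18+28+15=61
- #1+#3+#4: weight 2+7+4=13, value 18+15+16=49
- #1+#4+#6: weight 2+4+9=15, value 18+16+15=49
Best: $64.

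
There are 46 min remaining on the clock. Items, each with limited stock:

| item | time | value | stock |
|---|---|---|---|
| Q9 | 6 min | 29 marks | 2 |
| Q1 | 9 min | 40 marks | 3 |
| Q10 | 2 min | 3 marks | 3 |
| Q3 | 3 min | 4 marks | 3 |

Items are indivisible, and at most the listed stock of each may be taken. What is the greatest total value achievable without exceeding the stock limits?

188 marks

Best selections within time 46 and stock limits:
- 2×Q9 + 3×Q1 + 2×Q10 + 1×Q3: time 46, value 188
- 2×Q9 + 3×Q1 + 3×Q10: time 45, value 187
- 2×Q9 + 3×Q1 + 2×Q3: time 45, value 186
- 2×Q9 + 3×Q1 + 1×Q10 + 1×Q3: time 44, value 185
Best: 188 marks.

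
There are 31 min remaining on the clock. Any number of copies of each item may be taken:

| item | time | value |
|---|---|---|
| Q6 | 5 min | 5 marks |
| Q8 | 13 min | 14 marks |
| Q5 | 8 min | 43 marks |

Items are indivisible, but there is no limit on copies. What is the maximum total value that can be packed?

134 marks

Best value-per-unit is Q5 at 43/8; filling with it alone gives 3×43 = 129.
Optimal mix: 1×Q6 + 3×Q5 → time 29, value 134.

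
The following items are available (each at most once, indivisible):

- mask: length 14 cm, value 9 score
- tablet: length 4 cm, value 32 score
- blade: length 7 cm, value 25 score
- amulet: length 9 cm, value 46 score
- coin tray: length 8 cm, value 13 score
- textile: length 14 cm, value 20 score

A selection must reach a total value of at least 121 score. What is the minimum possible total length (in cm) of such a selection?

Subsets with value ≥ 121, sorted by total length:
- tablet+blade+amulet+textile: length 34, value 123
- tablet+blade+amulet+coin tray+textile: length 42, value 136
Minimum length: 34 cm.

34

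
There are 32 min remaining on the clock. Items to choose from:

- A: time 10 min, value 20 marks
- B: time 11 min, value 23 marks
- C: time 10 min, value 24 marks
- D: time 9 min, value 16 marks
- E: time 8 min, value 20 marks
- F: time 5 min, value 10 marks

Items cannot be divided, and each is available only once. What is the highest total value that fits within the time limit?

This is a 0/1 knapsack; check combinations near the capacity.
- C+D+E+F: time 10+9+8+5=32, value 24+16+20+10=70
- B+C+E: time 11+10+8=29, value 23+24+20=67
- A+B+C: time 10+11+10=31, value 20+23+24=67
Best: 70 marks.

70 marks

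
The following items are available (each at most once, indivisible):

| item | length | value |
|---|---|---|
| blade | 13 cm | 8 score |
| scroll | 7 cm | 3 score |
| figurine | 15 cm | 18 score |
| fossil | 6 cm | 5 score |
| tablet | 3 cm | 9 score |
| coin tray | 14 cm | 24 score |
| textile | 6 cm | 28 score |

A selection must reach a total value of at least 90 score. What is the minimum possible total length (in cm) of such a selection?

Subsets with value ≥ 90, sorted by total length:
- blade+figurine+fossil+tablet+coin tray+textile: length 57, value 92
- blade+scroll+figurine+tablet+coin tray+textile: length 58, value 90
- blade+scroll+figurine+fossil+tablet+coin tray+textile: length 64, value 95
Minimum length: 57 cm.

57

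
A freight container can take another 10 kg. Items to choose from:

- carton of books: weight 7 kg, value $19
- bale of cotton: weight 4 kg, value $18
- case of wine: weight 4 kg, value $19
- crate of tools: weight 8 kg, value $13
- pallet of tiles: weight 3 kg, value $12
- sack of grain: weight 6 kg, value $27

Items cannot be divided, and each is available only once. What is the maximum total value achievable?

Check high-value combinations within 10 kg:
- case of wine+sack of grain: weight 4+6=10, value 19+27=46
- bale of cotton+sack of grain: weight 4+6=10, value 18+27=45
- pallet of tiles+sack of grain: weight 3+6=9, value 12+27=39
- bale of cotton+case of wine: weight 4+4=8, value 18+19=37
Best: $46.

$46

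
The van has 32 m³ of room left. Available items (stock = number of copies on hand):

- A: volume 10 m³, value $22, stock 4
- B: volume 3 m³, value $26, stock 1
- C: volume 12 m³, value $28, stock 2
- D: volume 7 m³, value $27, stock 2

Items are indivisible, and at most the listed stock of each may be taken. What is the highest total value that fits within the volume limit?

$108

Top feasible selections:
- 1×B + 1×C + 2×D: volume 29, value 108
- 1×A + 1×B + 1×C + 1×D: volume 32, value 103
- 1×A + 1×B + 2×D: volume 27, value 102
- 2×A + 1×B + 1×D: volume 30, value 97
Best: $108.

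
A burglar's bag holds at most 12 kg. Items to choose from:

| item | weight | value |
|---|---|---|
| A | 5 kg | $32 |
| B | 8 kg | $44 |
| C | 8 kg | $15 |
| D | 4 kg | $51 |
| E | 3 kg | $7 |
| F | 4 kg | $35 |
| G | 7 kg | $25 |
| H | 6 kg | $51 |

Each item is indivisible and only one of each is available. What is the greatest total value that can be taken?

$102

This is a 0/1 knapsack; check combinations near the capacity.
- D+H: weight 4+6=10, value 51+51=102
- B+D: weight 8+4=12, value 44+51=95
- D+E+F: weight 4+3+4=11, value 51+7+35=93
- A+D+E: weight 5+4+3=12, value 32+51+7=90
Best: $102.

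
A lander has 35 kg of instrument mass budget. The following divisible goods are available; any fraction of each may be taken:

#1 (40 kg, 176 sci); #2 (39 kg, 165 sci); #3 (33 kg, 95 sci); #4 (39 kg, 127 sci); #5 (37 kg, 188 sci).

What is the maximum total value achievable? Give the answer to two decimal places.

177.84

Take in order of value per unit:
- #5 (188/37 per unit): 35 of 37 → value 35×188/37 = 177.8378, running total 177.84
Total 177.84.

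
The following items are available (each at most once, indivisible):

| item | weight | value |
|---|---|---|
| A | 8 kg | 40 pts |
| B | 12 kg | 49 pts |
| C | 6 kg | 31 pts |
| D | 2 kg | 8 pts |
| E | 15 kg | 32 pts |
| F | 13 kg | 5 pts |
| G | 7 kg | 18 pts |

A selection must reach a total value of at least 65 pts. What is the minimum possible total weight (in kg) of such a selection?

14

Subsets with value ≥ 65, sorted by total weight:
- A+C: weight 14, value 71
- A+C+D: weight 16, value 79
Minimum weight: 14 kg.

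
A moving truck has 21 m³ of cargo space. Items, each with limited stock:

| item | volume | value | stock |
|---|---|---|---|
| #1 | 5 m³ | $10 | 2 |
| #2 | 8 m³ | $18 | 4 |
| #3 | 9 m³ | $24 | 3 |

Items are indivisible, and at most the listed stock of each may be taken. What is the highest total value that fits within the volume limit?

$48

Top feasible selections:
- 2×#3: volume 18, value 48
- 1×#1 + 2×#2: volume 21, value 46
Best: $48.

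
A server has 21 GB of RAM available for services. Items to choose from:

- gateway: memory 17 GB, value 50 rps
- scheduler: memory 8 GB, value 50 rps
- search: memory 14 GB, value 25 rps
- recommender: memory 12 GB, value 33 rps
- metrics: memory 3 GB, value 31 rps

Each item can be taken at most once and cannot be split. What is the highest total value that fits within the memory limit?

Check high-value combinations within 21 GB:
- scheduler+recommender: memory 8+12=20, value 50+33=83
- scheduler+metrics: memory 8+3=11, value 50+31=81
- gateway+metrics: memory 17+3=20, value 50+31=81
Best: 83 rps.

83 rps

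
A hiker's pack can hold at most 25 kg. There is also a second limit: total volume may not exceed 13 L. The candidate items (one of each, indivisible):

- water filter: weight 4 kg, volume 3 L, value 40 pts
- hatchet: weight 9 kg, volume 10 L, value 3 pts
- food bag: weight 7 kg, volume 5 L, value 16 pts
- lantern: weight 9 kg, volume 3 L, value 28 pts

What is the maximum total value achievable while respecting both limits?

84 pts

Feasible sets respecting both limits:
- water filter+food bag+lantern: weight 20, volume 11, value 84
- water filter+lantern: weight 13, volume 6, value 68
- water filter+food bag: weight 11, volume 8, value 56
Best: 84 pts.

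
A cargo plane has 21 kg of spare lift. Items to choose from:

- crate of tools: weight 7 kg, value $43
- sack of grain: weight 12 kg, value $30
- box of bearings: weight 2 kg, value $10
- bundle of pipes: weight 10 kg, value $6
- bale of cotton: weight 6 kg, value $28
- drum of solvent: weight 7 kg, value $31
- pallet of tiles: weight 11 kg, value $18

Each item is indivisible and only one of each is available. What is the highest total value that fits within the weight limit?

Check high-value combinations within 21 kg:
- crate of tools+bale of cotton+drum of solvent: weight 7+6+7=20, value 43+28+31=102
- crate of tools+box of bearings+drum of solvent: weight 7+2+7=16, value 43+10+31=84
- crate of tools+sack of grain+box of bearings: weight 7+12+2=21, value 43+30+10=83
- crate of tools+box of bearings+bale of cotton: weight 7+2+6=15, value 43+10+28=81
Best: $102.

$102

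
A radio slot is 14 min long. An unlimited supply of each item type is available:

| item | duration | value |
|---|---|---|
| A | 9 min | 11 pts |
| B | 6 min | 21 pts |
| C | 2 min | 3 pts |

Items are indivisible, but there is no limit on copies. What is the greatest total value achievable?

45 pts

Best value-per-unit is B at 21/6; filling with it alone gives 2×21 = 42.
Optimal mix: 2×B + 1×C → duration 14, value 45.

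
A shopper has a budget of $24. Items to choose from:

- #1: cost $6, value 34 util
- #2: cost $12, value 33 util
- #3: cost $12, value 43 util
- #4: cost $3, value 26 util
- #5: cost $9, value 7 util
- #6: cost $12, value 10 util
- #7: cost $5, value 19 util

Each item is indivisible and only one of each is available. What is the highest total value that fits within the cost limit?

This is a 0/1 knapsack; check combinations near the capacity.
- #1+#3+#4: cost 6+12+3=21, value 34+43+26=103
- #1+#3+#7: cost 6+12+5=23, value 34+43+19=96
- #1+#2+#4: cost 6+12+3=21, value 34+33+26=93
Best: 103 util.

103 util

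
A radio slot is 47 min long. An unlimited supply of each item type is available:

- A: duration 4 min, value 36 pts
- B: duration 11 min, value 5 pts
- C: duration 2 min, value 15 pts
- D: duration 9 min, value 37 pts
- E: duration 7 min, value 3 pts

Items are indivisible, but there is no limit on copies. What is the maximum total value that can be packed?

411 pts

Best value-per-unit is A at 36/4; filling with it alone gives 11×36 = 396.
Optimal mix: 11×A + 1×C → duration 46, value 411.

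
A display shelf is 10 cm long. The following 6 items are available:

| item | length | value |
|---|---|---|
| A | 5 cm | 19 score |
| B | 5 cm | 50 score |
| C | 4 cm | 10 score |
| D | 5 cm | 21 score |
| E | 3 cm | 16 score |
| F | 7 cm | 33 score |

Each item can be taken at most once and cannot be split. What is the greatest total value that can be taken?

71 score

Check high-value combinations within 10 cm:
- B+D: length 5+5=10, value 50+21=71
- A+B: length 5+5=10, value 19+50=69
- B+E: length 5+3=8, value 50+16=66
- B+C: length 5+4=9, value 50+10=60
Best: 71 score.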